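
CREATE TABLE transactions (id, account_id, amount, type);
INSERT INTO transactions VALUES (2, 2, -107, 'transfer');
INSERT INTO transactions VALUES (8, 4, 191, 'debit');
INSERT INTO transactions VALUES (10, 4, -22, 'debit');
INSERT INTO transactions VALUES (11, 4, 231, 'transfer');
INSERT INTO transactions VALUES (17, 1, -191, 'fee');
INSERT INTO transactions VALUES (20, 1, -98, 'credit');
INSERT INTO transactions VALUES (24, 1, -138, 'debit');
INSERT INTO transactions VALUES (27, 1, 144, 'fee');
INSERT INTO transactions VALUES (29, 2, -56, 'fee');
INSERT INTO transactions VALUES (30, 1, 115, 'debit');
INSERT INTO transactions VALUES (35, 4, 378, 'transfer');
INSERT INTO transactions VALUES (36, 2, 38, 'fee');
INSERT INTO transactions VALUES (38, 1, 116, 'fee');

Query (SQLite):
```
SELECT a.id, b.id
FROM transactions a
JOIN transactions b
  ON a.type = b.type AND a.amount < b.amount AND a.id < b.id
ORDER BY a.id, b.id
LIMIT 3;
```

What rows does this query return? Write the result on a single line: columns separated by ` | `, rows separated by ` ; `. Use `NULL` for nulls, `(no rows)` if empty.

2 | 11 ; 2 | 35 ; 10 | 30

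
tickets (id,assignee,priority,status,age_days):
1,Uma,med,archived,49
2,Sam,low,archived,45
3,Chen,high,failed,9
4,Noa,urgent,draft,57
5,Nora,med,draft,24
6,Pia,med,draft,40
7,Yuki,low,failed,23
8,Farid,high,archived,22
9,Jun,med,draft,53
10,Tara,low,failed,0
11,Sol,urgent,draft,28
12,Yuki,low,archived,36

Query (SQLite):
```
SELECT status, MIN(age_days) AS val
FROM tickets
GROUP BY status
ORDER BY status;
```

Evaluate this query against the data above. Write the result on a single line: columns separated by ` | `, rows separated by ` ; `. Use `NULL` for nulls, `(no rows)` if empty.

Partition tickets by status; compute MIN(age_days) within each group.
  archived: ids {1, 2, 8, 12} → MIN(age_days)=22
  draft: ids {4, 5, 6, 9, 11} → MIN(age_days)=24
  failed: ids {3, 7, 10} → MIN(age_days)=0

archived | 22 ; draft | 24 ; failed | 0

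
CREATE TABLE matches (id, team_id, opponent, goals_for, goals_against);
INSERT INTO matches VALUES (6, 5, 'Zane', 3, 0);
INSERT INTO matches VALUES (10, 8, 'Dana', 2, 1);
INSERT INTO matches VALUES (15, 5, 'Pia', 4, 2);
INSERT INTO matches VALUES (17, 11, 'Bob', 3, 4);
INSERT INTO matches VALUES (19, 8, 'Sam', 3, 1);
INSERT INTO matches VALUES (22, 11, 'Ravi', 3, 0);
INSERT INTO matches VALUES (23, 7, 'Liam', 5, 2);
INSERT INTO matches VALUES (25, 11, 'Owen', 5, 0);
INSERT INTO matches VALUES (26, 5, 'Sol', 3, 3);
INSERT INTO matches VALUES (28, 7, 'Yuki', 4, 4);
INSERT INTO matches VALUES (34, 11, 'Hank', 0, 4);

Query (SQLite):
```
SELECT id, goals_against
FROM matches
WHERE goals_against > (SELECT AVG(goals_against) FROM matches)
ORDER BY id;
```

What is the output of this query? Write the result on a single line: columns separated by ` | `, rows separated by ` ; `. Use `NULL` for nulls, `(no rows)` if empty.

15 | 2 ; 17 | 4 ; 23 | 2 ; 26 | 3 ; 28 | 4 ; 34 | 4

Scalar subquery: AVG(goals_against) over all matches rows = 1.909091 (≈; comparison uses full precision).
Keep rows where goals_against > that value.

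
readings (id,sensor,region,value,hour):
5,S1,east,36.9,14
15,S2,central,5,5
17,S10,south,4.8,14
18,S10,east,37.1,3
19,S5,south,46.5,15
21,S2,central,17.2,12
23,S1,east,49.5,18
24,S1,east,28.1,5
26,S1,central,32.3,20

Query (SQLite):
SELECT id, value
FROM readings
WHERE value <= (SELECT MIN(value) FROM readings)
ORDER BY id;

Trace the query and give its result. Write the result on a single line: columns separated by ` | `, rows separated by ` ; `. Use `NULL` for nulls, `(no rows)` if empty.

17 | 4.8

Scalar subquery: MIN(value) over all readings rows = 4.8.
Keep rows where value <= that value.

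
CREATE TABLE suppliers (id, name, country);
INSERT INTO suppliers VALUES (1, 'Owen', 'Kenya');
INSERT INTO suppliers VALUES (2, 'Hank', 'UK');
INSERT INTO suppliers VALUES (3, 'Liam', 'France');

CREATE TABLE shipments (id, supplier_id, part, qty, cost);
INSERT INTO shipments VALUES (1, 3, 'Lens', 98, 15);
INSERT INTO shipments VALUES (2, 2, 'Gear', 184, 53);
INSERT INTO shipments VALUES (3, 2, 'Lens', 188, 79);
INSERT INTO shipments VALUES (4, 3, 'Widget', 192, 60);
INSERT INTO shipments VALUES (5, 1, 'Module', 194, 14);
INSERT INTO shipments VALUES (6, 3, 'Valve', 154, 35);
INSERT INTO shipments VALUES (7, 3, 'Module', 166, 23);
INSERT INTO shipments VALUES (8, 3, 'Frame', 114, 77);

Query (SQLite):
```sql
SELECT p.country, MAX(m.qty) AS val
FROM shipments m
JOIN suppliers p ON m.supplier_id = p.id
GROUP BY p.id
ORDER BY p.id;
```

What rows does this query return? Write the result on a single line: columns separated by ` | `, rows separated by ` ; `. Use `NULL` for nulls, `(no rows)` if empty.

Join each shipments row to its suppliers via supplier_id.
Group joined rows by suppliers.id; compute MAX(m.qty) per group.
  1: ids {5} → MAX(m.qty)=194
  2: ids {2, 3} → MAX(m.qty)=188
  3: ids {1, 4, 6, 7, 8} → MAX(m.qty)=192

Kenya | 194 ; UK | 188 ; France | 192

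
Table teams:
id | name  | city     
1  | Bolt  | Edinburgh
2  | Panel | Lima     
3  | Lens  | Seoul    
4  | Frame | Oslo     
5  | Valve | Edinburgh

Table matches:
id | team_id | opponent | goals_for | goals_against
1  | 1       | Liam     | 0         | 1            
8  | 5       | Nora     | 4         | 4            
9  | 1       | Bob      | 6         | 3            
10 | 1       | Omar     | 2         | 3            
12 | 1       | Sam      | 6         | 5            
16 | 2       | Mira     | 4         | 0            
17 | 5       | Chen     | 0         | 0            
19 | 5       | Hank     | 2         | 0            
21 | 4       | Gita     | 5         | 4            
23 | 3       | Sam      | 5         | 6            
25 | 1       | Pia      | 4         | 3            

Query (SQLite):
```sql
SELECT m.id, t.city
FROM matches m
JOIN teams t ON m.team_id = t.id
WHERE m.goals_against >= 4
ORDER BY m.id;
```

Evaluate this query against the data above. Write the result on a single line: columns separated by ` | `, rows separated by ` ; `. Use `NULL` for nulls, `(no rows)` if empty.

Each matches row matches the teams row where team_id = teams.id.
Then keep rows with m.goals_against >= 4.

8 | Edinburgh ; 12 | Edinburgh ; 21 | Oslo ; 23 | Seoul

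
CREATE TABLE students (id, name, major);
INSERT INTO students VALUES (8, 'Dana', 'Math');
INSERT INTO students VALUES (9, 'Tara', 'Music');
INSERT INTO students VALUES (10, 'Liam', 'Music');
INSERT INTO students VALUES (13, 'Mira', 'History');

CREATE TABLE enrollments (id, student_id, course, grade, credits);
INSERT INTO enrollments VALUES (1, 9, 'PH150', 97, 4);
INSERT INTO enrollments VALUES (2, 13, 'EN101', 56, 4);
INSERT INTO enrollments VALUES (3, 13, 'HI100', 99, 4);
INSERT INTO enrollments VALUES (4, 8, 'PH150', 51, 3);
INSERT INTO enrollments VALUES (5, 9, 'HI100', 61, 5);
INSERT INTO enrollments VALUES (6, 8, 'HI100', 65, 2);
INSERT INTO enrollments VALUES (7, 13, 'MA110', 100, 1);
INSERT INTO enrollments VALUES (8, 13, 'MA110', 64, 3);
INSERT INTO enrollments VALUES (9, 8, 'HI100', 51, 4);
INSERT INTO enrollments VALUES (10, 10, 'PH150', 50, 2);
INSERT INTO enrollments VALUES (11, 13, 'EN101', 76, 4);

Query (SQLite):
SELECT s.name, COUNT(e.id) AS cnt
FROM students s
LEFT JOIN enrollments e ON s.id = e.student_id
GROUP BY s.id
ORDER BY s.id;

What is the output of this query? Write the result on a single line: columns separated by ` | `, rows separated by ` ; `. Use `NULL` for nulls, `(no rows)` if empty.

LEFT JOIN keeps every students row; unmatched ones get NULL for enrollments columns.
Group by students.id and compute COUNT(e.id). COUNT(col) of an all-NULL group is 0.
  8: ids {4, 6, 9} → COUNT(e.id)=3
  9: ids {1, 5} → COUNT(e.id)=2
  10: ids {10} → COUNT(e.id)=1
  13: ids {2, 3, 7, 8, 11} → COUNT(e.id)=5

Dana | 3 ; Tara | 2 ; Liam | 1 ; Mira | 5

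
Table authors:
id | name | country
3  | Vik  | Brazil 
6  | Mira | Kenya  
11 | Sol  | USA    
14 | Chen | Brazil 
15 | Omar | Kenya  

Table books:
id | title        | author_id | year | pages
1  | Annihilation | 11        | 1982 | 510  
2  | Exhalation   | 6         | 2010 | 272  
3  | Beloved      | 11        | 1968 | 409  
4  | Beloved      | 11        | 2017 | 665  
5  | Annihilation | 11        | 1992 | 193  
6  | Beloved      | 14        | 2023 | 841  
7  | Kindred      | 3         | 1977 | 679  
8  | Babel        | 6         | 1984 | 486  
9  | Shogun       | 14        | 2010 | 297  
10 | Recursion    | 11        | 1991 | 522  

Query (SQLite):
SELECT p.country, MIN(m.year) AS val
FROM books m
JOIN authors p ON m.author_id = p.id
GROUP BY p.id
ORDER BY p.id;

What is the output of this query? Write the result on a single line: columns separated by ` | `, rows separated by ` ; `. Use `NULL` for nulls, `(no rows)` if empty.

Brazil | 1977 ; Kenya | 1984 ; USA | 1968 ; Brazil | 2010

Join each books row to its authors via author_id.
Group joined rows by authors.id; compute MIN(m.year) per group.
  3: ids {7} → MIN(m.year)=1977
  6: ids {2, 8} → MIN(m.year)=1984
  11: ids {1, 3, 4, 5, 10} → MIN(m.year)=1968
  14: ids {6, 9} → MIN(m.year)=2010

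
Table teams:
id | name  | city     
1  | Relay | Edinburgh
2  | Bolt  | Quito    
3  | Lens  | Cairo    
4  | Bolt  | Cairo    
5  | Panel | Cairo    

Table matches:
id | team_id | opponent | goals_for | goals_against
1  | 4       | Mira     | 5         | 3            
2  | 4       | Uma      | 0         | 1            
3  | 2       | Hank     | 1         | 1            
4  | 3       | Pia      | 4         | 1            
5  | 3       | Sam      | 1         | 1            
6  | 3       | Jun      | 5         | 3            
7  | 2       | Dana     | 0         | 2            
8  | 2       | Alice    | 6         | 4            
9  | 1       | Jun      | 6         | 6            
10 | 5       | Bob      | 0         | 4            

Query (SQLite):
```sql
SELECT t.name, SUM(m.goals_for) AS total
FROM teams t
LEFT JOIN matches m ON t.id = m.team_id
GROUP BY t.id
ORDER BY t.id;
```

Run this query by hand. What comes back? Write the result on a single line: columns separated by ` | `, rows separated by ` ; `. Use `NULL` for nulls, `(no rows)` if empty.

LEFT JOIN keeps every teams row; unmatched ones get NULL for matches columns.
Group by teams.id and compute SUM(m.goals_for). SUM over an all-NULL group is NULL.
  1: ids {9} → SUM(m.goals_for)=6
  2: ids {3, 7, 8} → SUM(m.goals_for)=7
  3: ids {4, 5, 6} → SUM(m.goals_for)=10
  4: ids {1, 2} → SUM(m.goals_for)=5
  5: ids {10} → SUM(m.goals_for)=0

Relay | 6 ; Bolt | 7 ; Lens | 10 ; Bolt | 5 ; Panel | 0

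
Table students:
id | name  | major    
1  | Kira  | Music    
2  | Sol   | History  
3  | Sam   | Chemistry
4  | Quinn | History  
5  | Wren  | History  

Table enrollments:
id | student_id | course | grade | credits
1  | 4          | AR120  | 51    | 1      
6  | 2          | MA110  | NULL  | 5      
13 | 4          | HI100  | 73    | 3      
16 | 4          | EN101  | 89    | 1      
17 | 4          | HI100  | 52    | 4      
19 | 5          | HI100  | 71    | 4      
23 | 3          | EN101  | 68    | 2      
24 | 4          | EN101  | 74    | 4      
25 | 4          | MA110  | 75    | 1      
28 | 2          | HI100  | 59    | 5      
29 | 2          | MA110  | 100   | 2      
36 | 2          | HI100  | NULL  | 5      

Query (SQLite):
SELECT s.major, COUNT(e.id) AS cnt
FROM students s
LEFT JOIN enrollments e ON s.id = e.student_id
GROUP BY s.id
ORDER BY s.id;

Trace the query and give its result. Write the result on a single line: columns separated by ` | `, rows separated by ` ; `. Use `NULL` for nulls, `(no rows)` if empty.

Music | 0 ; History | 4 ; Chemistry | 1 ; History | 6 ; History | 1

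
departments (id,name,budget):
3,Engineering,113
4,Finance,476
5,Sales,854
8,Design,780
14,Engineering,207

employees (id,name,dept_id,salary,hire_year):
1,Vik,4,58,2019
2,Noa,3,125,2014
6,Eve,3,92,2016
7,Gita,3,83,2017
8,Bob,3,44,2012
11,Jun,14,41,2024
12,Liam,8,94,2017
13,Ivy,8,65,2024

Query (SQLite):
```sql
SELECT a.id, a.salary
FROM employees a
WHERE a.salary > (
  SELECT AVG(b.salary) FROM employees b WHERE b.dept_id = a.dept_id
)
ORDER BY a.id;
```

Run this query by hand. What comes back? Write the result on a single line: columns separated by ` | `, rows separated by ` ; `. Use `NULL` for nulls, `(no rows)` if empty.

For each employees row a, compute AVG(salary) over rows sharing a.dept_id.
Keep row a if a.salary > that per-group AVG.
  dept_id=3: AVG(salary) = 86.0
  dept_id=4: AVG(salary) = 58.0
  dept_id=8: AVG(salary) = 79.5
  dept_id=14: AVG(salary) = 41.0

2 | 125 ; 6 | 92 ; 12 | 94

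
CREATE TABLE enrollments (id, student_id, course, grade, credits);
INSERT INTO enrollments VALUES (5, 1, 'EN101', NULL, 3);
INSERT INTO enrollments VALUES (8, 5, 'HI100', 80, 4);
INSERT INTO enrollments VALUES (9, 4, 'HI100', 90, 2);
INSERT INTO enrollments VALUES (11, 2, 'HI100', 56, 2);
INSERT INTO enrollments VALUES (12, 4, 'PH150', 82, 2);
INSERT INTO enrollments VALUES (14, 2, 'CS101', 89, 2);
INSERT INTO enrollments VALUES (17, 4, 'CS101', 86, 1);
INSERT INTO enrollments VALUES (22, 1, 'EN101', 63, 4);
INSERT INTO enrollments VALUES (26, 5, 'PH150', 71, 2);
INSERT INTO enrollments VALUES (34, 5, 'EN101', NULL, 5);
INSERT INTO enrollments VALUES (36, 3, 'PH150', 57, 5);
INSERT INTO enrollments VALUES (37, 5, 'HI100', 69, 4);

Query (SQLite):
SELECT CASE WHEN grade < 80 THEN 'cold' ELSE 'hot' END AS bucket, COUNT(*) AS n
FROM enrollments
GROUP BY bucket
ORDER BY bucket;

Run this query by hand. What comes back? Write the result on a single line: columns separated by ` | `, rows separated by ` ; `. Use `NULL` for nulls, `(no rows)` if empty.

cold | 5 ; hot | 7

Bucket rows by grade < 80 → 'cold' else 'hot'; count each bucket.
NULL < 80 is unknown, so NULL grade falls into ELSE → 'hot'.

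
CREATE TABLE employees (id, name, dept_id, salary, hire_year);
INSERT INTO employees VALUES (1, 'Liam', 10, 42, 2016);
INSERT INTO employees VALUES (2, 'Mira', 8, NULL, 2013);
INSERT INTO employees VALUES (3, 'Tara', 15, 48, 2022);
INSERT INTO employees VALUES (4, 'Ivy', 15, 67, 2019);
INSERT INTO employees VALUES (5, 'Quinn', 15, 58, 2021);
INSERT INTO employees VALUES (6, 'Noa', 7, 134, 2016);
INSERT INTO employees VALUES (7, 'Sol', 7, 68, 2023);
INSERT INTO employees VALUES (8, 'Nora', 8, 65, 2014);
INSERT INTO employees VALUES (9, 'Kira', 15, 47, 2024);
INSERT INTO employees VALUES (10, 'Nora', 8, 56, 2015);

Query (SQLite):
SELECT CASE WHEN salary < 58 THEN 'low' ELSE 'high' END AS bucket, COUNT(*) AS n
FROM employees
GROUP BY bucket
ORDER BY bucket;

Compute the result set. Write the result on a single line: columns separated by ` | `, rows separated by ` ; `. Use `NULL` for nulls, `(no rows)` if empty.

high | 6 ; low | 4

Bucket rows by salary < 58 → 'low' else 'high'; count each bucket.
NULL < 58 is unknown, so NULL salary falls into ELSE → 'high'.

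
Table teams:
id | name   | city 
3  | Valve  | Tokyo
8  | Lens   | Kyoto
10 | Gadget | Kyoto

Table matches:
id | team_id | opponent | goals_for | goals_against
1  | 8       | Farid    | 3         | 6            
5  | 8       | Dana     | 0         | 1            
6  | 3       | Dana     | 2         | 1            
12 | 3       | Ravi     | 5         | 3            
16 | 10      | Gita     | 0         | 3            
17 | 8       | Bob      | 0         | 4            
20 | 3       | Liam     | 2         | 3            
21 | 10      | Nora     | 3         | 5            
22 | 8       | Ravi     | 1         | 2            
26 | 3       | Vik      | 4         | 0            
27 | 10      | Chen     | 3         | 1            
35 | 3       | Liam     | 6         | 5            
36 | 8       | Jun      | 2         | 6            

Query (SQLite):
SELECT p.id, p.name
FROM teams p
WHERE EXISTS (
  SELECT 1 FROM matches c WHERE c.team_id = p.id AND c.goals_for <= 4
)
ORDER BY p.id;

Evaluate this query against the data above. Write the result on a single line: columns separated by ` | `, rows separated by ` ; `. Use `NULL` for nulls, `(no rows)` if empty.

3 | Valve ; 8 | Lens ; 10 | Gadget

For each teams row, check whether any matches with matching team_id has goals_for <= 4.
Keep rows where that is true.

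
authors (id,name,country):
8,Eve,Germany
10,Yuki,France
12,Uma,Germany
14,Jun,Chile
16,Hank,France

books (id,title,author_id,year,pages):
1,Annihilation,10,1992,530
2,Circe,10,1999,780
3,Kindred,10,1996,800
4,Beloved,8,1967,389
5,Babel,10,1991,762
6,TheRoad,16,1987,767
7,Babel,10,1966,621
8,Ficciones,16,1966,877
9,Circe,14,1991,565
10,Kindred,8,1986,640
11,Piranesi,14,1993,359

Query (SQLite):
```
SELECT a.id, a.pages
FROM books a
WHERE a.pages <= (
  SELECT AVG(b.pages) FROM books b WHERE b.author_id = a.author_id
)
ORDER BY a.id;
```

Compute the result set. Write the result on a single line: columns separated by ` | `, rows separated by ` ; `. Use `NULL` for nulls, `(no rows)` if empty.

1 | 530 ; 4 | 389 ; 6 | 767 ; 7 | 621 ; 11 | 359

For each books row a, compute AVG(pages) over rows sharing a.author_id.
Keep row a if a.pages <= that per-group AVG.
  author_id=8: AVG(pages) = 514.5
  author_id=10: AVG(pages) = 698.6
  author_id=14: AVG(pages) = 462.0
  author_id=16: AVG(pages) = 822.0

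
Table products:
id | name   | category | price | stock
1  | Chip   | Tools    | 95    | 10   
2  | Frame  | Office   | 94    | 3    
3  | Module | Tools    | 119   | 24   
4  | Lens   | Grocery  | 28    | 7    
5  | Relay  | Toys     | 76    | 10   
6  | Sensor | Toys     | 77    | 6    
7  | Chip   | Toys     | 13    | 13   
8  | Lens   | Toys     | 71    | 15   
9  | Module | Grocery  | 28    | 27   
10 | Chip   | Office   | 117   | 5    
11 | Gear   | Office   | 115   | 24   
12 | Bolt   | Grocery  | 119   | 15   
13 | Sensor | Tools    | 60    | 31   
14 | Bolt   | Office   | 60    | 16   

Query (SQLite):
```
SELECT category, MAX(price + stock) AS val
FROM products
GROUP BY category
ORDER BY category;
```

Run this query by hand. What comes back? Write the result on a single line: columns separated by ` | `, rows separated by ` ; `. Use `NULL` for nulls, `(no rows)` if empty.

For each row compute price + stock.
Group by category; take MAX of the expression per group.
  Grocery: ids {4, 9, 12} → MAX(price + stock)=134
  Office: ids {2, 10, 11, 14} → MAX(price + stock)=139
  Tools: ids {1, 3, 13} → MAX(price + stock)=143
  Toys: ids {5, 6, 7, 8} → MAX(price + stock)=86

Grocery | 134 ; Office | 139 ; Tools | 143 ; Toys | 86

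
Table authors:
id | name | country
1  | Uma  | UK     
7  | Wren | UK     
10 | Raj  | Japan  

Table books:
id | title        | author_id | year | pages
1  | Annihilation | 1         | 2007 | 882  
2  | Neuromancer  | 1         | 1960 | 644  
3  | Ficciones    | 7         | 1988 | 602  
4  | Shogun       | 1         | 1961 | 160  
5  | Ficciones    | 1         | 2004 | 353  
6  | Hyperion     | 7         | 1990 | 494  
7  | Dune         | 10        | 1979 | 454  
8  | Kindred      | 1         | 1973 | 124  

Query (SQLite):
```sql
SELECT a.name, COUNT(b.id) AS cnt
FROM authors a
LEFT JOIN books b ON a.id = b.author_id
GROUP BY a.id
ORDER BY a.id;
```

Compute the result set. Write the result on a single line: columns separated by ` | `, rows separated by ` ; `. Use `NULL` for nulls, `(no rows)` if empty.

Uma | 5 ; Wren | 2 ; Raj | 1

LEFT JOIN keeps every authors row; unmatched ones get NULL for books columns.
Group by authors.id and compute COUNT(b.id). COUNT(col) of an all-NULL group is 0.
  1: ids {1, 2, 4, 5, 8} → COUNT(b.id)=5
  7: ids {3, 6} → COUNT(b.id)=2
  10: ids {7} → COUNT(b.id)=1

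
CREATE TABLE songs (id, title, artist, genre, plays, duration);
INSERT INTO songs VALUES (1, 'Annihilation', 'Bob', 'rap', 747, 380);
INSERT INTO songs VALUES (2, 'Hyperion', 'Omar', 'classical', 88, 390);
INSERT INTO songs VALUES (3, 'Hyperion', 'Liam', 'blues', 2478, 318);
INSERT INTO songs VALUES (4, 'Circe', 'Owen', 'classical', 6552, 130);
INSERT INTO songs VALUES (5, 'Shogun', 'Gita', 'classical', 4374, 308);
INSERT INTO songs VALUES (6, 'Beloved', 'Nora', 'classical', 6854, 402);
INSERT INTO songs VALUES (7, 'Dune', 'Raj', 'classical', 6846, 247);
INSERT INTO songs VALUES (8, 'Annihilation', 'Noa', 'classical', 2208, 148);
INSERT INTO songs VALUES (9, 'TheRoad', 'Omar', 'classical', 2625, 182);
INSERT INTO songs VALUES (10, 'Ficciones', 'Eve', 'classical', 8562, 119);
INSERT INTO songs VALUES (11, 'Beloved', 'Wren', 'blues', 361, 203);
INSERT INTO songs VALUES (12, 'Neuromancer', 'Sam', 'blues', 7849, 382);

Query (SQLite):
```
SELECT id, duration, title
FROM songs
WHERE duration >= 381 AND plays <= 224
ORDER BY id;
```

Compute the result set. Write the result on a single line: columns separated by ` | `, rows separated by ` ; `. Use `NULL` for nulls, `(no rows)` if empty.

duration >= 381: ids {2, 6, 12}
plays <= 224: ids {2}
Combine with AND.

2 | 390 | Hyperion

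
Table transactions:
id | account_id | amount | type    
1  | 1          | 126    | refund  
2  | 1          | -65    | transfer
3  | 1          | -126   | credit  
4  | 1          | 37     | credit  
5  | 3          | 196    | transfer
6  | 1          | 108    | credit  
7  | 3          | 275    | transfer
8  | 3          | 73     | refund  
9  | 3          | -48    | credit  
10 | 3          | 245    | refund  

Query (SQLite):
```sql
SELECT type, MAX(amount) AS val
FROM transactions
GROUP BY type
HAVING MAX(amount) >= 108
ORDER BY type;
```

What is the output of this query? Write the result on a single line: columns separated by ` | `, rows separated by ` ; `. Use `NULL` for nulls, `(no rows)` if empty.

Partition transactions by type; compute MAX(amount) within each group.
HAVING: keep groups where MAX(amount) >= 108.
  credit: ids {3, 4, 6, 9} → MAX(amount)=108
  refund: ids {1, 8, 10} → MAX(amount)=245
  transfer: ids {2, 5, 7} → MAX(amount)=275

credit | 108 ; refund | 245 ; transfer | 275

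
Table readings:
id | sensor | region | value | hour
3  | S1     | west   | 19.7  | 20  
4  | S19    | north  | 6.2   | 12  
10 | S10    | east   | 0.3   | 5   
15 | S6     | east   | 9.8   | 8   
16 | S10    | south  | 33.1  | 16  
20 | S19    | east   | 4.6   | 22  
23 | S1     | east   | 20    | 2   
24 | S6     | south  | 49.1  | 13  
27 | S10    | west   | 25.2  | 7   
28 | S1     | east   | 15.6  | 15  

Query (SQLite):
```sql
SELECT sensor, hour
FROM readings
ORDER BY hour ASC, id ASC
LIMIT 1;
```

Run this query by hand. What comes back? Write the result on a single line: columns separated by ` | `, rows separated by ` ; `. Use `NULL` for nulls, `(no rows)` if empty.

S1 | 2

Sort by hour asc, tiebreak id asc: (2, id=23), (5, id=10), (7, id=27), (8, id=15) …. Take first 1.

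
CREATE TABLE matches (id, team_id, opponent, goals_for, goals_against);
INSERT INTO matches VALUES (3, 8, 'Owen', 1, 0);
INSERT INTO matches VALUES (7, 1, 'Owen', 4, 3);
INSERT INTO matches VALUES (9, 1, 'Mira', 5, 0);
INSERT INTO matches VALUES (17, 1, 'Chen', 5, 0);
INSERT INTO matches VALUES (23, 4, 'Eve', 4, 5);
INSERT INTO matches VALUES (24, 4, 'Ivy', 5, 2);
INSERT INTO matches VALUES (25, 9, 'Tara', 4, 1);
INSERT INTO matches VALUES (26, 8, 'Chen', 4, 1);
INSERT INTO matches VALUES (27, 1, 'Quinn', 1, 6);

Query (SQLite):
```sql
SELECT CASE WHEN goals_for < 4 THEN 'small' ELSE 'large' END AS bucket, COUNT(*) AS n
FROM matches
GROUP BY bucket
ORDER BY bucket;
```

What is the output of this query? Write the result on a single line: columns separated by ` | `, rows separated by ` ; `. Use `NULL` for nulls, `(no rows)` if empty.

large | 7 ; small | 2

Bucket rows by goals_for < 4 → 'small' else 'large'; count each bucket.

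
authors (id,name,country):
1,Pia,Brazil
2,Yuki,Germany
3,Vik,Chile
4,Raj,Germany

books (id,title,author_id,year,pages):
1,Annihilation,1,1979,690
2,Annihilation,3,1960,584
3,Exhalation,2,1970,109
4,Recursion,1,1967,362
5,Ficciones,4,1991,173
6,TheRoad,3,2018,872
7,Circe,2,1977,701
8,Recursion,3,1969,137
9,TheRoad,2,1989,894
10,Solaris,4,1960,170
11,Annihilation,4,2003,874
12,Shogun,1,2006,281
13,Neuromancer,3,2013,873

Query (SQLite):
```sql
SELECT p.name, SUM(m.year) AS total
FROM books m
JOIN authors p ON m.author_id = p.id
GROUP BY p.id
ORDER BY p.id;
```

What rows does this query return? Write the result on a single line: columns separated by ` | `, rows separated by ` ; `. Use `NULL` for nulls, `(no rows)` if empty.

Join each books row to its authors via author_id.
Group joined rows by authors.id; compute SUM(m.year) per group.
  1: ids {1, 4, 12} → SUM(m.year)=5952
  2: ids {3, 7, 9} → SUM(m.year)=5936
  3: ids {2, 6, 8, 13} → SUM(m.year)=7960
  4: ids {5, 10, 11} → SUM(m.year)=5954

Pia | 5952 ; Yuki | 5936 ; Vik | 7960 ; Raj | 5954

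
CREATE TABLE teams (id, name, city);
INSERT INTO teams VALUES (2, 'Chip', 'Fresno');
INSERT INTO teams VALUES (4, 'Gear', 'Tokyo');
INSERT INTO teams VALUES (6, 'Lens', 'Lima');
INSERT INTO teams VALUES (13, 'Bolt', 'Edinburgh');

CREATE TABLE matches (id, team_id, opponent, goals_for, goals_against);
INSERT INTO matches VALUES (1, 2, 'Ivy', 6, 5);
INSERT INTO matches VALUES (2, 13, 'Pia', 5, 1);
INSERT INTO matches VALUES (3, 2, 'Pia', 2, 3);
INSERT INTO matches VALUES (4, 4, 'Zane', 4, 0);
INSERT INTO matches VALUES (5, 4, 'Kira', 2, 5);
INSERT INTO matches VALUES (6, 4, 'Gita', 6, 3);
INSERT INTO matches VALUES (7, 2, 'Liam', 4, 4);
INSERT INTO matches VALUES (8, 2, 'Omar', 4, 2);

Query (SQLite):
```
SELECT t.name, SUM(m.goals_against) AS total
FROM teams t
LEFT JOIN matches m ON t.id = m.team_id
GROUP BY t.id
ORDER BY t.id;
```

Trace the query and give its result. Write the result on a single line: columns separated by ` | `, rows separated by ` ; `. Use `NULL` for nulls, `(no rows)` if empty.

LEFT JOIN keeps every teams row; unmatched ones get NULL for matches columns.
Group by teams.id and compute SUM(m.goals_against). SUM over an all-NULL group is NULL.
  2: ids {1, 3, 7, 8} → SUM(m.goals_against)=14
  4: ids {4, 5, 6} → SUM(m.goals_against)=8
  6: ids {—} → SUM(m.goals_against)=NULL
  13: ids {2} → SUM(m.goals_against)=1

Chip | 14 ; Gear | 8 ; Lens | NULL ; Bolt | 1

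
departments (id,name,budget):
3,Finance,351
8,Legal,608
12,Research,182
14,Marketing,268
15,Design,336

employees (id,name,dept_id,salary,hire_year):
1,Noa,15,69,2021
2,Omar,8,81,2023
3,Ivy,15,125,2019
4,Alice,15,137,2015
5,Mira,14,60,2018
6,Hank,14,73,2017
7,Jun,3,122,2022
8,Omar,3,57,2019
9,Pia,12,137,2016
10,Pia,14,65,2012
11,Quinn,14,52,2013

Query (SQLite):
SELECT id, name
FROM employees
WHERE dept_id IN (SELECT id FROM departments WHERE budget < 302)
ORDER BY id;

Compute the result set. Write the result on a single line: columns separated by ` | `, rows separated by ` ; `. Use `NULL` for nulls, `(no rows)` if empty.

Inner query: departments.id where budget < 302.
Outer: keep employees rows whose dept_id is in that set.
Inner query → {12, 14}

5 | Mira ; 6 | Hank ; 9 | Pia ; 10 | Pia ; 11 | Quinn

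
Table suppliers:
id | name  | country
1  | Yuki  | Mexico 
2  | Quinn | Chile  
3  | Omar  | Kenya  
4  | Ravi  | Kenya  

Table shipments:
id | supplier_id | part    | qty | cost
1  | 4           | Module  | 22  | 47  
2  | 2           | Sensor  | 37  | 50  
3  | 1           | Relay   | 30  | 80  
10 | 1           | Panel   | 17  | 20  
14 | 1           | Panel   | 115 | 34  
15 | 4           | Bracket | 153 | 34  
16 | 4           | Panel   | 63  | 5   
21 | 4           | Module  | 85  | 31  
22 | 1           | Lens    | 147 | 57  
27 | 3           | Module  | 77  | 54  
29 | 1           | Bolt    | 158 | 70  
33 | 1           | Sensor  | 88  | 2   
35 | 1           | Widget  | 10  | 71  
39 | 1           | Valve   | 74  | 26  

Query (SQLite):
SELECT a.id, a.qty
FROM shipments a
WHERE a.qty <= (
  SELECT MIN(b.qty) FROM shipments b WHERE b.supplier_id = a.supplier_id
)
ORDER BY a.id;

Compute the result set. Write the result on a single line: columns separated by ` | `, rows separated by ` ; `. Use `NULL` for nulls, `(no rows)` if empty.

1 | 22 ; 2 | 37 ; 27 | 77 ; 35 | 10

For each shipments row a, compute MIN(qty) over rows sharing a.supplier_id.
Keep row a if a.qty <= that per-group MIN.
  supplier_id=1: MIN(qty) = 10
  supplier_id=2: MIN(qty) = 37
  supplier_id=3: MIN(qty) = 77
  supplier_id=4: MIN(qty) = 22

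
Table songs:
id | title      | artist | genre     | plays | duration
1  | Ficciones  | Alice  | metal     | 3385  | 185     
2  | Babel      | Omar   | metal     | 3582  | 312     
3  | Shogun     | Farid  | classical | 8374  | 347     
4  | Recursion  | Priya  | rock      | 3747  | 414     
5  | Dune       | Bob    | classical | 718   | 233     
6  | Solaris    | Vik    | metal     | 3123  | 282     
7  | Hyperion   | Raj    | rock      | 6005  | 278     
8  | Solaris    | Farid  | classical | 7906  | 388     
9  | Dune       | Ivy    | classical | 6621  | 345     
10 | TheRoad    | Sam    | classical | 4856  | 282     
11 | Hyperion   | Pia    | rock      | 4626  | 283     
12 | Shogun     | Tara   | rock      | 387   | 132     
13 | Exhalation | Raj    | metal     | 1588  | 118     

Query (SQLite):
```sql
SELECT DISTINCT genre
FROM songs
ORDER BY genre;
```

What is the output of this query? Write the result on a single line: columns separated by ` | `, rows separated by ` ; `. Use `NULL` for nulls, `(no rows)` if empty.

Collect distinct genre values from songs.

classical ; metal ; rock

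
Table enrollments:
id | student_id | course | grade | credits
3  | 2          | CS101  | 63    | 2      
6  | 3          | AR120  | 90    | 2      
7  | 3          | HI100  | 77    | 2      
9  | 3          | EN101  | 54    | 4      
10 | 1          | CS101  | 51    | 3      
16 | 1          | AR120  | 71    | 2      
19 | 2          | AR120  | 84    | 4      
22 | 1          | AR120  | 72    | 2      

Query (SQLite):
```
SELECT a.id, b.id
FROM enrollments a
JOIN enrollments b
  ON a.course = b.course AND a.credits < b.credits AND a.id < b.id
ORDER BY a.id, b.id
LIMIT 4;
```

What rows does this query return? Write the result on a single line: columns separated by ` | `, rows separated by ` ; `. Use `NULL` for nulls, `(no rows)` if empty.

3 | 10 ; 6 | 19 ; 16 | 19

Pairs (a,b) with same course, a.credits < b.credits, a.id < b.id.
course groups: AR120:{6,16,19,22} CS101:{3,10} EN101:{9} HI100:{7}
Ordered by (a.id, b.id); first 4.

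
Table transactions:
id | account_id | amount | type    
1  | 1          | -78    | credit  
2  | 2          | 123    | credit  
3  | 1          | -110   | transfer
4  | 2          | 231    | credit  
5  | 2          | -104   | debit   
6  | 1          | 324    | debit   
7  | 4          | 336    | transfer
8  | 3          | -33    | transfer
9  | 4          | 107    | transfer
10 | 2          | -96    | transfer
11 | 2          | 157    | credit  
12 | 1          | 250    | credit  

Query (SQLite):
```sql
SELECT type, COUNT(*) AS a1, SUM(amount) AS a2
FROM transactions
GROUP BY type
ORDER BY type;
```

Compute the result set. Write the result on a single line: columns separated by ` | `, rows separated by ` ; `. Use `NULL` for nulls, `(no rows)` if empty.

credit | 5 | 683 ; debit | 2 | 220 ; transfer | 5 | 204

Group transactions by type.
Per group compute: COUNT(*), SUM(amount).
  credit: ids {1, 2, 4, 11, 12} → COUNT(*)=5, SUM(amount)=683
  debit: ids {5, 6} → COUNT(*)=2, SUM(amount)=220
  transfer: ids {3, 7, 8, 9, 10} → COUNT(*)=5, SUM(amount)=204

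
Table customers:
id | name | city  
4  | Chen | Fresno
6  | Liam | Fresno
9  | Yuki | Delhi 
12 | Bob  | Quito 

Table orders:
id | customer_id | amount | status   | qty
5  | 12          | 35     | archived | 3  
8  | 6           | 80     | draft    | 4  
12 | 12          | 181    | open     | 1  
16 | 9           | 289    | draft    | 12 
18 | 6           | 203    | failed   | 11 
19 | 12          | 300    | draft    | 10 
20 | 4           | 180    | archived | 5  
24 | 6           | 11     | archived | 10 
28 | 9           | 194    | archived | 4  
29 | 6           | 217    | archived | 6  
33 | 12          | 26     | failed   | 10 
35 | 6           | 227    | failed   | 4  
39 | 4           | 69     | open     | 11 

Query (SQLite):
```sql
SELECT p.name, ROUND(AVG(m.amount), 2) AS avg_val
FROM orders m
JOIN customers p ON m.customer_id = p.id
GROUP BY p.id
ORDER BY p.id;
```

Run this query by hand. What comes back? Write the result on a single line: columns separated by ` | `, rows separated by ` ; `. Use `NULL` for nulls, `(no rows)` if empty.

Join each orders row to its customers via customer_id.
Group joined rows by customers.id; compute ROUND(AVG(m.amount), 2) per group.
  4: ids {20, 39} → ROUND(AVG(m.amount), 2)=124.5
  6: ids {8, 18, 24, 29, 35} → ROUND(AVG(m.amount), 2)=147.6
  9: ids {16, 28} → ROUND(AVG(m.amount), 2)=241.5
  12: ids {5, 12, 19, 33} → ROUND(AVG(m.amount), 2)=135.5

Chen | 124.5 ; Liam | 147.6 ; Yuki | 241.5 ; Bob | 135.5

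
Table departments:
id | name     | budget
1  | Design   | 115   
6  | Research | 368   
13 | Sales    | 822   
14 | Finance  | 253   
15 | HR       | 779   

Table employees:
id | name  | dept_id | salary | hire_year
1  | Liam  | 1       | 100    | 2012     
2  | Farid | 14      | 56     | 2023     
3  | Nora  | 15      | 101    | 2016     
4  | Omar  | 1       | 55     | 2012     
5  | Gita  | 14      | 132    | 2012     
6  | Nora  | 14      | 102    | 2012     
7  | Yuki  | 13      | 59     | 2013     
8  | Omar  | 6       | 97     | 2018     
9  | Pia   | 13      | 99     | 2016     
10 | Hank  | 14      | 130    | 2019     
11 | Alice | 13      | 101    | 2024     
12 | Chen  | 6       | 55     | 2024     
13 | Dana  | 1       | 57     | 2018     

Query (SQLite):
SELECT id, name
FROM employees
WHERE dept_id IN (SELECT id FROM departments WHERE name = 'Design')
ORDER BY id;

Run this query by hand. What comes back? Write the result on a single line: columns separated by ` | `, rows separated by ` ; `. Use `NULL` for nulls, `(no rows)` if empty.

Inner query: departments.id where name = 'Design'.
Outer: keep employees rows whose dept_id is in that set.
Inner query → {1}

1 | Liam ; 4 | Omar ; 13 | Dana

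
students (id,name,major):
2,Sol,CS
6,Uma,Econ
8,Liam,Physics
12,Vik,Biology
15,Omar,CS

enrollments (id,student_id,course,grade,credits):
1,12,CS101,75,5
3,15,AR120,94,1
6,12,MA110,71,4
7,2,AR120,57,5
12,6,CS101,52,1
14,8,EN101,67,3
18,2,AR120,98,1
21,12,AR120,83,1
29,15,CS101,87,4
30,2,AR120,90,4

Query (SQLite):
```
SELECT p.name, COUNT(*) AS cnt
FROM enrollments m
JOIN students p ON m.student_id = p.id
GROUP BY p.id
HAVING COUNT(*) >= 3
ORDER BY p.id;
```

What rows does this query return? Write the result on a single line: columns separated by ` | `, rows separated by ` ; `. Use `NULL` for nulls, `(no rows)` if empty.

Join each enrollments row to its students via student_id.
Group joined rows by students.id; compute COUNT(*) per group.
HAVING: keep groups with count ≥ 3.
  2: ids {7, 18, 30} → COUNT(*)=3
  6: ids {12} → COUNT(*)=1
  8: ids {14} → COUNT(*)=1
  12: ids {1, 6, 21} → COUNT(*)=3
  15: ids {3, 29} → COUNT(*)=2

Sol | 3 ; Vik | 3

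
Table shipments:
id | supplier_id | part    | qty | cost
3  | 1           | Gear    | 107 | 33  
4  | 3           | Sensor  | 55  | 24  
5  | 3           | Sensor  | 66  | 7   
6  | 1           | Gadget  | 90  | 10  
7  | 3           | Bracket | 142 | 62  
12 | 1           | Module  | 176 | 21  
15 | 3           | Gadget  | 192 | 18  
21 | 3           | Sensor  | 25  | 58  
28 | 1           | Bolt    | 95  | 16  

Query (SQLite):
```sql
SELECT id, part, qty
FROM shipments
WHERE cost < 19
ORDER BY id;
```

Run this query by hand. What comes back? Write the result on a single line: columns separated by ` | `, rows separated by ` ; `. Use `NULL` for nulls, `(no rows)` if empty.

5 | Sensor | 66 ; 6 | Gadget | 90 ; 15 | Gadget | 192 ; 28 | Bolt | 95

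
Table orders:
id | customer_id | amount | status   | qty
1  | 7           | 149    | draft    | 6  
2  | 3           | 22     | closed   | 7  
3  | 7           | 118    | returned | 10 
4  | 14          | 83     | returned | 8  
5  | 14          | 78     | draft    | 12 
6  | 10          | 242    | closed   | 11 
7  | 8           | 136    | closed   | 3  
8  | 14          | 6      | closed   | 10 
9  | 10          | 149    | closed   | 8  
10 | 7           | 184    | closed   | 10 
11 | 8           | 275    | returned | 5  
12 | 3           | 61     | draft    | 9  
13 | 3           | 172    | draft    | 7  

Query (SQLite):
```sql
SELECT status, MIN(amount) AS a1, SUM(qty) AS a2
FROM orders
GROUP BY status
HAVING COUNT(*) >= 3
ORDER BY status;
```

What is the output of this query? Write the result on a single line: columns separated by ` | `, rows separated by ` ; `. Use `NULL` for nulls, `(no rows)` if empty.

closed | 6 | 49 ; draft | 61 | 34 ; returned | 83 | 23

Group orders by status.
Per group compute: MIN(amount), SUM(qty).
HAVING: drop groups with fewer than 3 rows.
  closed: ids {2, 6, 7, 8, 9, 10} → MIN(amount)=6, SUM(qty)=49
  draft: ids {1, 5, 12, 13} → MIN(amount)=61, SUM(qty)=34
  returned: ids {3, 4, 11} → MIN(amount)=83, SUM(qty)=23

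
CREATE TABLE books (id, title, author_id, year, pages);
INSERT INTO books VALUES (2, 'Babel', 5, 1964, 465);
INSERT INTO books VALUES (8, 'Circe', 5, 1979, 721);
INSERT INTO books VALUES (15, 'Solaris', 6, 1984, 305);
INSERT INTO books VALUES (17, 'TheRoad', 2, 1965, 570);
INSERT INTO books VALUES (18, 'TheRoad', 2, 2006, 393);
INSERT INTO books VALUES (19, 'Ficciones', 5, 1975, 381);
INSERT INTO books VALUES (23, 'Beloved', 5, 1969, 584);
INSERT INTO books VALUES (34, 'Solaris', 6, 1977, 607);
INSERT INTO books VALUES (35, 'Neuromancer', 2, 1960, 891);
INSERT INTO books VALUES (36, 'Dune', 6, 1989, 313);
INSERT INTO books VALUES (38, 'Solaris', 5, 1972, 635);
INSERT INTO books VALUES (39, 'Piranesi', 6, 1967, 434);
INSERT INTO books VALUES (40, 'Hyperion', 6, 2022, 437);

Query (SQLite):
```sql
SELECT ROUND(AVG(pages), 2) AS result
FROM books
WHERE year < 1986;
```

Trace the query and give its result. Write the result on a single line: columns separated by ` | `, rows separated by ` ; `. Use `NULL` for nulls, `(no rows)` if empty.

559.3

Rows where year < 1986 → pages values: [465, 721, 305, 570, 381, 584, 607, 891, 635, 434].
AVG = 5593 / 10 (rounded to 2 dp).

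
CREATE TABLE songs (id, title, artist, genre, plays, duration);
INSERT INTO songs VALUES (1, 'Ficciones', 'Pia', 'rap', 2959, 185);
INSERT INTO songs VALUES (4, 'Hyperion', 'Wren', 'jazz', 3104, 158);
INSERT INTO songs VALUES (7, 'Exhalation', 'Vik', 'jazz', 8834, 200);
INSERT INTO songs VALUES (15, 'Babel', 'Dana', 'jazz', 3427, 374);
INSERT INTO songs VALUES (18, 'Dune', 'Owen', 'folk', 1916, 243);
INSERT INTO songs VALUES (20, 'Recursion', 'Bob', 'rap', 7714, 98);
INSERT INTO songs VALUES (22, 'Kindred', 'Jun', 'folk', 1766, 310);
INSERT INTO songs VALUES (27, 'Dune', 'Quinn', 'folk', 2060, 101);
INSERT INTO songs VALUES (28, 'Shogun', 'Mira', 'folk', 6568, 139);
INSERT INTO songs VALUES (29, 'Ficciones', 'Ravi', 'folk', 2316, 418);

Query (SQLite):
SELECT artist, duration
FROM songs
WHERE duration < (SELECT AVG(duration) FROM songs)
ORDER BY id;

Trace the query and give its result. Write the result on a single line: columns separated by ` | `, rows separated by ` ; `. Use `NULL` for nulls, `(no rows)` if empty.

Scalar subquery: AVG(duration) over all songs rows = 222.6.
Keep rows where duration < that value.

Pia | 185 ; Wren | 158 ; Vik | 200 ; Bob | 98 ; Quinn | 101 ; Mira | 139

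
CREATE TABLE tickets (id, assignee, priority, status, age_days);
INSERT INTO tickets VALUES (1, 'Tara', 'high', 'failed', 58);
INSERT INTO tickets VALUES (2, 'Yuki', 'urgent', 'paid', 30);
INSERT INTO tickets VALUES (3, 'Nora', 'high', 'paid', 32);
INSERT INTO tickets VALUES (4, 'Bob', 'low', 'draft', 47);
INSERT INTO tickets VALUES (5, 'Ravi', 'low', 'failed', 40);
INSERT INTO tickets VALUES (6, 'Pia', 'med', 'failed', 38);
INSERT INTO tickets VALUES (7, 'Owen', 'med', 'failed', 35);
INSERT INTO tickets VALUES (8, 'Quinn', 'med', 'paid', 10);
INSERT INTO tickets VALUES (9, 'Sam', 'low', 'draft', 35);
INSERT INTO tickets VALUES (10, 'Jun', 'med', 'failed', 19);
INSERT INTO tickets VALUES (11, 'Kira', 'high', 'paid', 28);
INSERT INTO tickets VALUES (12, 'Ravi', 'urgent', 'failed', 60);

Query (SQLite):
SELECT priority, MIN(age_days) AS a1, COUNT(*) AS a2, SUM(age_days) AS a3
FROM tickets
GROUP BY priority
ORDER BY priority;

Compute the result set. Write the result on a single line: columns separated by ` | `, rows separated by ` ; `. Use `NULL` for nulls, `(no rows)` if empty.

Group tickets by priority.
Per group compute: MIN(age_days), COUNT(*), SUM(age_days).
  high: ids {1, 3, 11} → MIN(age_days)=28, COUNT(*)=3, SUM(age_days)=118
  low: ids {4, 5, 9} → MIN(age_days)=35, COUNT(*)=3, SUM(age_days)=122
  med: ids {6, 7, 8, 10} → MIN(age_days)=10, COUNT(*)=4, SUM(age_days)=102
  urgent: ids {2, 12} → MIN(age_days)=30, COUNT(*)=2, SUM(age_days)=90

high | 28 | 3 | 118 ; low | 35 | 3 | 122 ; med | 10 | 4 | 102 ; urgent | 30 | 2 | 90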